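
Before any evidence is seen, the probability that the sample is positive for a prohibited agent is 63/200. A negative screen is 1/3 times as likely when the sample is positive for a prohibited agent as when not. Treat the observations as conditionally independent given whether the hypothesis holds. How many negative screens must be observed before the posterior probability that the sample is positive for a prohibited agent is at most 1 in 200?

Prior odds = 0.315/0.685 = 63/137.
Likelihood ratio per negative screen = 1/3.
Target odds: 0.005 ÷ 0.995 = 1/199.
Require (1/3)ⁿ ≤ 1/199 ÷ (63/137) = 137/12537.
(1/3)⁴ = 1/81 is still above 137/12537 but (1/3)⁵ = 1/243 is at or below it, so n = 5.

5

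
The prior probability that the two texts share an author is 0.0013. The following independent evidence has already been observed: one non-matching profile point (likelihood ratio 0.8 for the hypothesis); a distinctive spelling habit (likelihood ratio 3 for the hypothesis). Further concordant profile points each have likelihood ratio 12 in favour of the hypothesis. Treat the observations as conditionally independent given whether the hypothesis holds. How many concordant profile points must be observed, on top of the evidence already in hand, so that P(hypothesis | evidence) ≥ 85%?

4

Prior odds = 0.0013/0.9987 = 13/9987.
Combined Bayes factor of the evidence already in hand = 0.8 × 3 = 2.4.
Odds after that evidence = (13/9987) × 2.4 = 52/16645.
Target odds = 0.85/0.15 = 17/3.
Need 12ⁿ ≥ 17/3 ÷ (52/16645) = 282965/156.
12³ = 1728 falls short of 282965/156 but 12⁴ = 20736 reaches it, so n = 4.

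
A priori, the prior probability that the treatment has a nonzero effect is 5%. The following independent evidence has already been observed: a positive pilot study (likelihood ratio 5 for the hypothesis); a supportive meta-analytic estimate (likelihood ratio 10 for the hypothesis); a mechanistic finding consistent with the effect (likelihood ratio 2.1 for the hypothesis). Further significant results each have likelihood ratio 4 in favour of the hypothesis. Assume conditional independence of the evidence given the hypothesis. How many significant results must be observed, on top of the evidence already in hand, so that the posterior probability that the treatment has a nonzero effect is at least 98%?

Prior odds = 0.05/0.95 = 1/19.
Combined Bayes factor of the evidence already in hand = 5 × 10 × 2.1 = 105.
Odds after that evidence = (1/19) × 105 = 105/19.
Target odds = 0.98/0.02 = 49.
Need 4ⁿ ≥ 49 ÷ (105/19) = 133/15.
4¹ = 4 falls short of 133/15 but 4² = 16 reaches it, so n = 2.

2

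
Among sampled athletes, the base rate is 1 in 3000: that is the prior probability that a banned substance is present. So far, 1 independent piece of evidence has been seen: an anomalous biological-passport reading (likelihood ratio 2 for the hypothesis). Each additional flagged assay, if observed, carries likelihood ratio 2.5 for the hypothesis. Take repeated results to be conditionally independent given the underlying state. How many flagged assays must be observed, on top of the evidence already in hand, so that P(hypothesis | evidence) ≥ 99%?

Prior odds = (1/3000)/(2999/3000) = 1/2999.
Bayes factor of the evidence already in hand = 2.
Odds after that evidence = (1/2999) × 2 = 2/2999.
Target odds = 0.99/0.01 = 99.
Need 2.5ⁿ ≥ 99 ÷ (2/2999) = 148450.5.
2.5¹² = 244140625/4096 falls short of 148450.5 but 2.5¹³ ≈149012 reaches it, so n = 13.

13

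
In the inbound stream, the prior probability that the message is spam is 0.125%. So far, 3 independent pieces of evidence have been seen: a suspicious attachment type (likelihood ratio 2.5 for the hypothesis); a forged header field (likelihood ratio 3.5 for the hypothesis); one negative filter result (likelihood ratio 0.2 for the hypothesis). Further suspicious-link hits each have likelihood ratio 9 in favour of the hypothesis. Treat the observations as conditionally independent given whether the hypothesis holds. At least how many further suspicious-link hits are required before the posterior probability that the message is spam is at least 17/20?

4

Prior odds = 0.00125/0.99875 = 1/799.
Combined Bayes factor of the evidence already in hand = 2.5 × 3.5 × 0.2 = 1.75.
Odds after that evidence = (1/799) × 1.75 = 7/3196.
Target odds = 0.85/0.15 = 17/3.
Need 9ⁿ ≥ 17/3 ÷ (7/3196) = 54332/21.
9³ = 729 falls short of 54332/21 but 9⁴ = 6561 reaches it, so n = 4.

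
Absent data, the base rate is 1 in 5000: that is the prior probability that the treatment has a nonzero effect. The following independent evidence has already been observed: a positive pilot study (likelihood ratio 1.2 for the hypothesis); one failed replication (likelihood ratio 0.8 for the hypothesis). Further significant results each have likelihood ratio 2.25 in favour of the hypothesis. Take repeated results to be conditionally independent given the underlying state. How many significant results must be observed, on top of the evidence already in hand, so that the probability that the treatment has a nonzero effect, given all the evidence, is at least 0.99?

Prior odds = 0.0002/0.9998 = 1/4999.
Combined Bayes factor of the evidence already in hand = 1.2 × 0.8 = 0.96.
Odds after that evidence = (1/4999) × 0.96 = 24/124975.
Target odds = 0.99/0.01 = 99.
Need 2.25ⁿ ≥ 99 ÷ (24/124975) = 515521.875.
2.25¹⁶ ≈431440 falls short of 515521.875 but 2.25¹⁷ ≈970740 reaches it, so n = 17.

17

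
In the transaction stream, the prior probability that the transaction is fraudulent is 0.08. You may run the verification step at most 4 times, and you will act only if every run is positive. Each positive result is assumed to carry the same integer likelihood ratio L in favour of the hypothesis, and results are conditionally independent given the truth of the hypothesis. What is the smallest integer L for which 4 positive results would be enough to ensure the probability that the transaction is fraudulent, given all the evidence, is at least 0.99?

Prior odds = 0.08/0.92 = 2/23.
Target odds = 0.99/0.01 = 99.
Need L⁴ ≥ 99 ÷ (2/23) = 1138.5.
5⁴ = 625 < 1138.5 ≤ 1296 = 6⁴, so L = 6.

6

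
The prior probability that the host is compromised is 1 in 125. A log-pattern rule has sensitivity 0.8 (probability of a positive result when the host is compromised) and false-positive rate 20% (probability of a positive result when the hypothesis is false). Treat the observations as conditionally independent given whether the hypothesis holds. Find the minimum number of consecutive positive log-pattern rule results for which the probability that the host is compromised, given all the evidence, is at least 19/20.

Prior odds: 0.008 ÷ 0.992 = 1/124.
Likelihood ratio of a positive result = 0.8/0.2 = 4.
Target posterior odds = 0.95/0.05 = 19.
Need (1/124) × 4ⁿ ≥ 19, i.e. 4ⁿ ≥ 2356.
4⁵ = 1024 falls short of 2356 but 4⁶ = 4096 reaches it, so n = 6.

6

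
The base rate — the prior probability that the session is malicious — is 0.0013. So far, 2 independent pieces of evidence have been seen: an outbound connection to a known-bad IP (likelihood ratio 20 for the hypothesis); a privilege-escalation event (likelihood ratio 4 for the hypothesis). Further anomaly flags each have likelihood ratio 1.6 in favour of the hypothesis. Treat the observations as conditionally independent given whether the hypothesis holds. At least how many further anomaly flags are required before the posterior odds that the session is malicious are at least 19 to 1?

Prior odds = 0.0013/0.9987 = 13/9987.
Combined Bayes factor of the evidence already in hand = 20 × 4 = 80.
Odds after that evidence = (13/9987) × 80 = 1040/9987.
Target odds = 19.
Need 1.6ⁿ ≥ 19 ÷ (1040/9987) = 189753/1040.
1.6¹¹ ≈175.922 falls short of 189753/1040 but 1.6¹² ≈281.475 reaches it, so n = 12.

12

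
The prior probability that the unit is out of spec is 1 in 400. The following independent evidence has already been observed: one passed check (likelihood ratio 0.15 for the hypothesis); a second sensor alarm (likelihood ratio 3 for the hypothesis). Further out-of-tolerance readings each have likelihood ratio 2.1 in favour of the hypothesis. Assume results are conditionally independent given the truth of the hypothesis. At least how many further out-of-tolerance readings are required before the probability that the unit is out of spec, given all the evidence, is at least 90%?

Prior odds = 0.0025/0.9975 = 1/399.
Combined Bayes factor of the evidence already in hand = 0.15 × 3 = 0.45.
Odds after that evidence = (1/399) × 0.45 = 3/2660.
Target odds = 0.9/0.1 = 9.
Need 2.1ⁿ ≥ 9 ÷ (3/2660) = 7980.
2.1¹² ≈7355.83 falls short of 7980 but 2.1¹³ ≈15447.2 reaches it, so n = 13.

13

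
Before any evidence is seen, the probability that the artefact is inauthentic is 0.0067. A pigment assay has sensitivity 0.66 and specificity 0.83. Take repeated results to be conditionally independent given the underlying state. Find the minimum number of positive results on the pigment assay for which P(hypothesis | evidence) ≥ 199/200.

8

Prior odds: 0.0067 ÷ 0.9933 = 67/9933.
False-positive rate = 1 − 0.83 = 0.17; likelihood ratio of a positive = 0.66/0.17 = 66/17.
Target odds: 0.995 ÷ 0.005 = 199.
Require (66/17)ⁿ ≥ 199 ÷ (67/9933) = 1976667/67.
(66/17)⁷ ≈13294.3 falls short of 1976667/67 but (66/17)⁸ ≈51613.1 reaches it, so n = 8.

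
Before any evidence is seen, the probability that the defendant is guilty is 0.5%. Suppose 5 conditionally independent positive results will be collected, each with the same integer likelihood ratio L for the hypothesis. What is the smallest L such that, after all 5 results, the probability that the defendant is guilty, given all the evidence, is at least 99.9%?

Prior odds = 0.005/0.995 = 1/199.
Target odds = 0.999/0.001 = 999.
Need L⁵ ≥ 999 ÷ (1/199) = 198801.
11⁵ = 161051 < 198801 ≤ 248832 = 12⁵, so L = 12.

12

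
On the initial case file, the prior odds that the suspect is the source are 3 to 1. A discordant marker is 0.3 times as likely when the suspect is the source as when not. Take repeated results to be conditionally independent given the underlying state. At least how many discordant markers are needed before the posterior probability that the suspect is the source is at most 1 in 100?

5

Prior odds = 3.
Likelihood ratio per discordant marker = 0.3.
Target odds: 0.01 ÷ 0.99 = 1/99.
Need 3 × 0.3ⁿ ≤ 1/99, i.e. 0.3ⁿ ≤ 1/297.
0.3⁴ = 0.0081 is still above 1/297 but 0.3⁵ = 243/100000 is at or below it, so n = 5.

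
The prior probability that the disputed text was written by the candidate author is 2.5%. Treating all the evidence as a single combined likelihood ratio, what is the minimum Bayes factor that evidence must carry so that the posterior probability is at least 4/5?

Prior odds = 0.025/0.975 = 1/39.
Target odds = 0.8/0.2 = 4.
Required Bayes factor = 4 ÷ (1/39) = 156.

156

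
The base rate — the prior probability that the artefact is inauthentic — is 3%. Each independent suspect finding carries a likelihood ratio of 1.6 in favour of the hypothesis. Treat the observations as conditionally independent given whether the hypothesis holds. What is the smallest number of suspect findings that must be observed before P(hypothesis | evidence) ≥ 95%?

Prior odds = 0.03/0.97 = 3/97.
Likelihood ratio per suspect finding = 1.6.
Target odds: 0.95 ÷ 0.05 = 19.
Require 1.6ⁿ ≥ 19 ÷ (3/97) = 1843/3.
1.6¹³ ≈450.36 falls short of 1843/3 but 1.6¹⁴ ≈720.576 reaches it, so n = 14.

14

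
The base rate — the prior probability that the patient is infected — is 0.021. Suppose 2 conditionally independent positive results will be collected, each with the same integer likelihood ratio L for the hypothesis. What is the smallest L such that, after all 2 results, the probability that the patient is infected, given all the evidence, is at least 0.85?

Prior odds = 0.021/0.979 = 21/979.
Target odds = 0.85/0.15 = 17/3.
Need L² ≥ 17/3 ÷ (21/979) = 16643/63.
16² = 256 < 16643/63 ≤ 289 = 17², so L = 17.

17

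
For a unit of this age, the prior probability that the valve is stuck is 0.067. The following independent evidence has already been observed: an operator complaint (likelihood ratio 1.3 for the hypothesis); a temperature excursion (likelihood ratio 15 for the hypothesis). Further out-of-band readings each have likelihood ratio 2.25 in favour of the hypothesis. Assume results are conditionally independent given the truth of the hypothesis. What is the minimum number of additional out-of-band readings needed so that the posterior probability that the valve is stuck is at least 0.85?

Prior odds = 0.067/0.933 = 67/933.
Combined Bayes factor of the evidence already in hand = 1.3 × 15 = 19.5.
Odds after that evidence = (67/933) × 19.5 = 871/622.
Target odds = 0.85/0.15 = 17/3.
Need 2.25ⁿ ≥ 17/3 ÷ (871/622) = 10574/2613.
2.25¹ = 2.25 falls short of 10574/2613 but 2.25² = 5.0625 reaches it, so n = 2.

2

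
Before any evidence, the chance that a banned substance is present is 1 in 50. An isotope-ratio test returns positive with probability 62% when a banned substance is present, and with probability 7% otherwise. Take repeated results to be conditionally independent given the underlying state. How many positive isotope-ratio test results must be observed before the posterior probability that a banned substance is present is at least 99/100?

4

Prior odds = 0.02/0.98 = 1/49.
Likelihood ratio of a positive result = 0.62/0.07 = 62/7.
Target odds: 0.99 ÷ 0.01 = 99.
Need (1/49) × (62/7)ⁿ ≥ 99, i.e. (62/7)ⁿ ≥ 4851.
(62/7)³ = 238328/343 falls short of 4851 but (62/7)⁴ = 14776336/2401 reaches it, so n = 4.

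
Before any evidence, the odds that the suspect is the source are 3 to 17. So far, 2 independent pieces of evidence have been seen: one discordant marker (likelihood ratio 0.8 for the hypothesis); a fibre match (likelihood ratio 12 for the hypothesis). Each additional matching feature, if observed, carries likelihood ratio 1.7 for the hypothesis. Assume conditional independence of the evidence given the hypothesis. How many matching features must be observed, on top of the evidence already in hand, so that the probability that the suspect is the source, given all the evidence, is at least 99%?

Prior odds = 3/17.
Combined Bayes factor of the evidence already in hand = 0.8 × 12 = 9.6.
Odds after that evidence = (3/17) × 9.6 = 144/85.
Target odds = 0.99/0.01 = 99.
Need 1.7ⁿ ≥ 99 ÷ (144/85) = 58.4375.
1.7⁷ = 410338673/10000000 falls short of 58.4375 but 1.7⁸ ≈69.7576 reaches it, so n = 8.

8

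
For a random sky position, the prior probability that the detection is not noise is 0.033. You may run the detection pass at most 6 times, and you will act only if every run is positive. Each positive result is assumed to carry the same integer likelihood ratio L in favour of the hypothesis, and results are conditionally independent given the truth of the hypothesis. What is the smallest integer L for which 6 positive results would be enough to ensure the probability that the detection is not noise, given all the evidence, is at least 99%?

4

Prior odds = 0.033/0.967 = 33/967.
Target odds = 0.99/0.01 = 99.
Need L⁶ ≥ 99 ÷ (33/967) = 2901.
3⁶ = 729 < 2901 ≤ 4096 = 4⁶, so L = 4.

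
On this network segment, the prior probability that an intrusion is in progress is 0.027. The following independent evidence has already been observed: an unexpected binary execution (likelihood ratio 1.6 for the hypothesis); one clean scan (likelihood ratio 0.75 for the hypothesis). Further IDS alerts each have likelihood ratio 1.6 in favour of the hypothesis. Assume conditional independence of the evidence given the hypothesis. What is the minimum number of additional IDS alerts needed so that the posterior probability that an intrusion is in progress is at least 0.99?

18

Prior odds = 0.027/0.973 = 27/973.
Combined Bayes factor of the evidence already in hand = 1.6 × 0.75 = 1.2.
Odds after that evidence = (27/973) × 1.2 = 162/4865.
Target odds = 0.99/0.01 = 99.
Need 1.6ⁿ ≥ 99 ÷ (162/4865) = 53515/18.
1.6¹⁷ ≈2951.48 falls short of 53515/18 but 1.6¹⁸ ≈4722.37 reaches it, so n = 18.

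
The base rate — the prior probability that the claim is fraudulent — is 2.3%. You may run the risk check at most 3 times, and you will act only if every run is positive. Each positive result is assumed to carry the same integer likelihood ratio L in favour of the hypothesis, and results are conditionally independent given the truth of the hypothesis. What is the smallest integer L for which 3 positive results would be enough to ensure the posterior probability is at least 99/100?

17

Prior odds = 0.023/0.977 = 23/977.
Target odds = 0.99/0.01 = 99.
Need L³ ≥ 99 ÷ (23/977) = 96723/23.
16³ = 4096 < 96723/23 ≤ 4913 = 17³, so L = 17.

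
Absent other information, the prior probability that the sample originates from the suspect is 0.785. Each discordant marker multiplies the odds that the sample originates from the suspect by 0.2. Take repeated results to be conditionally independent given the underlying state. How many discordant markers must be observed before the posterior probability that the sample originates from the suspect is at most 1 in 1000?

6

Prior odds: 0.785 ÷ 0.215 = 157/43.
Likelihood ratio per discordant marker = 0.2.
Target odds: 0.001 ÷ 0.999 = 1/999.
Require 0.2ⁿ ≤ 1/999 ÷ (157/43) = 43/156843.
0.2⁵ = 0.00032 is still above 43/156843 but 0.2⁶ = 1/15625 is at or below it, so n = 6.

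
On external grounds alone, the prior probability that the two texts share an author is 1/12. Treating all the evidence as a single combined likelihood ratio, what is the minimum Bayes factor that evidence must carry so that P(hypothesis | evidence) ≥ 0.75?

33

Prior odds = (1/12)/(11/12) = 1/11.
Target odds = 0.75/0.25 = 3.
Required Bayes factor = 3 ÷ (1/11) = 33.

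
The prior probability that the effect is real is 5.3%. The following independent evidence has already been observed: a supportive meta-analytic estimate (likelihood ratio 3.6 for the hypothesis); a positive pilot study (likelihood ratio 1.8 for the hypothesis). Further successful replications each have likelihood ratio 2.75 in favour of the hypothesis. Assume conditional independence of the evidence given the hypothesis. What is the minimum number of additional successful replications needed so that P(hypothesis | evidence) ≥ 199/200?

7

Prior odds = 0.053/0.947 = 53/947.
Combined Bayes factor of the evidence already in hand = 3.6 × 1.8 = 6.48.
Odds after that evidence = (53/947) × 6.48 = 8586/23675.
Target odds = 0.995/0.005 = 199.
Need 2.75ⁿ ≥ 199 ÷ (8586/23675) = 4711325/8586.
2.75⁶ = 1771561/4096 falls short of 4711325/8586 but 2.75⁷ = 19487171/16384 reaches it, so n = 7.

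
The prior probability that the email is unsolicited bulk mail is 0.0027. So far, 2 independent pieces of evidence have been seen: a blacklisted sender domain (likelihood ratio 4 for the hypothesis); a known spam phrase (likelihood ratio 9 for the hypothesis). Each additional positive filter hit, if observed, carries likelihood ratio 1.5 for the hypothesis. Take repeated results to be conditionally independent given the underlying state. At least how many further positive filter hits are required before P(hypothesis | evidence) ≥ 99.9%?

23

Prior odds = 0.0027/0.9973 = 27/9973.
Combined Bayes factor of the evidence already in hand = 4 × 9 = 36.
Odds after that evidence = (27/9973) × 36 = 972/9973.
Target odds = 0.999/0.001 = 999.
Need 1.5ⁿ ≥ 999 ÷ (972/9973) = 369001/36.
1.5²² ≈7481.83 falls short of 369001/36 but 1.5²³ ≈11222.7 reaches it, so n = 23.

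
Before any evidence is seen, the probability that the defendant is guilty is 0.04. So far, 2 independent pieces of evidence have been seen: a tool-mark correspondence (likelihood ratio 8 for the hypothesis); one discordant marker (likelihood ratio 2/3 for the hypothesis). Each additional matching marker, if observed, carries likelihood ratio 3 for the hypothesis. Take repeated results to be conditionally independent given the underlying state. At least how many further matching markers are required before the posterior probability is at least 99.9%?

Prior odds = 0.04/0.96 = 1/24.
Combined Bayes factor of the evidence already in hand = 8 × (2/3) = 16/3.
Odds after that evidence = (1/24) × 16/3 = 2/9.
Target odds = 0.999/0.001 = 999.
Need 3ⁿ ≥ 999 ÷ (2/9) = 4495.5.
3⁷ = 2187 falls short of 4495.5 but 3⁸ = 6561 reaches it, so n = 8.

8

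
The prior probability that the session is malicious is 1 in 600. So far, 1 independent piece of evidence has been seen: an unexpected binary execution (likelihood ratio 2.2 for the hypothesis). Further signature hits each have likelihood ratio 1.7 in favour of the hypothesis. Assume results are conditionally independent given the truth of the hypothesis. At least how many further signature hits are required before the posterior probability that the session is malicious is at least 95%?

Prior odds = (1/600)/(599/600) = 1/599.
Bayes factor of the evidence already in hand = 2.2.
Odds after that evidence = (1/599) × 2.2 = 11/2995.
Target odds = 0.95/0.05 = 19.
Need 1.7ⁿ ≥ 19 ÷ (11/2995) = 56905/11.
1.7¹⁶ ≈4866.12 falls short of 56905/11 but 1.7¹⁷ ≈8272.4 reaches it, so n = 17.

17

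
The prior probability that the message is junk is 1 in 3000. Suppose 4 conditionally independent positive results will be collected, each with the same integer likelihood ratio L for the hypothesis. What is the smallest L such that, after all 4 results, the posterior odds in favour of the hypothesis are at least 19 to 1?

16

Prior odds = (1/3000)/(2999/3000) = 1/2999.
Target odds = 19.
Need L⁴ ≥ 19 ÷ (1/2999) = 56981.
15⁴ = 50625 < 56981 ≤ 65536 = 16⁴, so L = 16.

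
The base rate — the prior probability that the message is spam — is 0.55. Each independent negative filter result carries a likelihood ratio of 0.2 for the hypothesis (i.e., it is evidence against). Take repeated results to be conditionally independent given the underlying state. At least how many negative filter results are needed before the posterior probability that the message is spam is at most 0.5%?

Prior odds: 0.55 ÷ 0.45 = 11/9.
Likelihood ratio per negative filter result = 0.2.
Target odds: 0.005 ÷ 0.995 = 1/199.
Require 0.2ⁿ ≤ 1/199 ÷ (11/9) = 9/2189.
0.2³ = 0.008 is still above 9/2189 but 0.2⁴ = 0.0016 is at or below it, so n = 4.

4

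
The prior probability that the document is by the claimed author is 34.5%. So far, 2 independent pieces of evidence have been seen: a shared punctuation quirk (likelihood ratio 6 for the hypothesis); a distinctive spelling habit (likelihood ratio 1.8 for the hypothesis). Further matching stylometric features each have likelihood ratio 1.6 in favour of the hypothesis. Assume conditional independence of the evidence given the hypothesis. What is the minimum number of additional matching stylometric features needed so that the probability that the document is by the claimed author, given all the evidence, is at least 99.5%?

8

Prior odds = 0.345/0.655 = 69/131.
Combined Bayes factor of the evidence already in hand = 6 × 1.8 = 10.8.
Odds after that evidence = (69/131) × 10.8 = 3726/655.
Target odds = 0.995/0.005 = 199.
Need 1.6ⁿ ≥ 199 ÷ (3726/655) = 130345/3726.
1.6⁷ = 2097152/78125 falls short of 130345/3726 but 1.6⁸ = 16777216/390625 reaches it, so n = 8.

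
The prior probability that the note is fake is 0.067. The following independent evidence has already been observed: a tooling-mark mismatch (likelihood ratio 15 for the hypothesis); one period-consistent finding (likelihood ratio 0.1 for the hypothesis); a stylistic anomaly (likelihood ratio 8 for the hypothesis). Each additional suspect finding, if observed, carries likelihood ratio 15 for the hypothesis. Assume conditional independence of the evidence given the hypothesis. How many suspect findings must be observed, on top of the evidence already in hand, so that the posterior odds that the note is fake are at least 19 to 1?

Prior odds = 0.067/0.933 = 67/933.
Combined Bayes factor of the evidence already in hand = 15 × 0.1 × 8 = 12.
Odds after that evidence = (67/933) × 12 = 268/311.
Target odds = 19.
Need 15ⁿ ≥ 19 ÷ (268/311) = 5909/268.
15¹ = 15 falls short of 5909/268 but 15² = 225 reaches it, so n = 2.

2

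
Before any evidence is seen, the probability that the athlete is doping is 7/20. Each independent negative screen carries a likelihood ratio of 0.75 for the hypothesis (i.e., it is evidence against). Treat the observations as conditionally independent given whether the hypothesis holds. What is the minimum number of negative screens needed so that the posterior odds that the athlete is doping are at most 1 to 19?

9

Prior odds = 0.35/0.65 = 7/13.
Likelihood ratio per negative screen = 0.75.
Target odds = 1/19.
Need (7/13) × 0.75ⁿ ≤ 1/19, i.e. 0.75ⁿ ≤ 13/133.
0.75⁸ = 6561/65536 is still above 13/133 but 0.75⁹ = 19683/262144 is at or below it, so n = 9.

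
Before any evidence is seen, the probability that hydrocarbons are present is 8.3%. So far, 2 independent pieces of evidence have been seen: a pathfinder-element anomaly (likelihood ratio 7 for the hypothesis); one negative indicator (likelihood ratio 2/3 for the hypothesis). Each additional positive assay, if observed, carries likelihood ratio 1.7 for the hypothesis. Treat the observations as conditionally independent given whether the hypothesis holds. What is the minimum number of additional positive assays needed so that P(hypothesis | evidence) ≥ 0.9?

6

Prior odds = 0.083/0.917 = 83/917.
Combined Bayes factor of the evidence already in hand = 7 × (2/3) = 14/3.
Odds after that evidence = (83/917) × 14/3 = 166/393.
Target odds = 0.9/0.1 = 9.
Need 1.7ⁿ ≥ 9 ÷ (166/393) = 3537/166.
1.7⁵ = 1419857/100000 falls short of 3537/166 but 1.7⁶ = 24137569/1000000 reaches it, so n = 6.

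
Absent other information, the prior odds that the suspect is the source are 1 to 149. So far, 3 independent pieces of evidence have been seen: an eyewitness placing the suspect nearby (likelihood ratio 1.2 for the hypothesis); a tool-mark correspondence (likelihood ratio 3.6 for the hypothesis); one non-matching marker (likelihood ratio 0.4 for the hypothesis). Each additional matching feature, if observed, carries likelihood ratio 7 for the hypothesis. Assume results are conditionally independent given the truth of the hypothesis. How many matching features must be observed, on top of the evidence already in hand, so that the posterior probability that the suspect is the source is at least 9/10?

4

Prior odds = 1/149.
Combined Bayes factor of the evidence already in hand = 1.2 × 3.6 × 0.4 = 1.728.
Odds after that evidence = (1/149) × 1.728 = 216/18625.
Target odds = 0.9/0.1 = 9.
Need 7ⁿ ≥ 9 ÷ (216/18625) = 18625/24.
7³ = 343 falls short of 18625/24 but 7⁴ = 2401 reaches it, so n = 4.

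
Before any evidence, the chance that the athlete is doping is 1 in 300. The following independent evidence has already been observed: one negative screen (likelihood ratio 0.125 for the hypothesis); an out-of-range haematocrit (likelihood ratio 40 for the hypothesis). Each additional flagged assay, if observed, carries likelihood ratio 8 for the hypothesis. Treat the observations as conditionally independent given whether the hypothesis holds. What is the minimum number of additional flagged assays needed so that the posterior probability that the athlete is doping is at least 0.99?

5

Prior odds = (1/300)/(299/300) = 1/299.
Combined Bayes factor of the evidence already in hand = 0.125 × 40 = 5.
Odds after that evidence = (1/299) × 5 = 5/299.
Target odds = 0.99/0.01 = 99.
Need 8ⁿ ≥ 99 ÷ (5/299) = 5920.2.
8⁴ = 4096 falls short of 5920.2 but 8⁵ = 32768 reaches it, so n = 5.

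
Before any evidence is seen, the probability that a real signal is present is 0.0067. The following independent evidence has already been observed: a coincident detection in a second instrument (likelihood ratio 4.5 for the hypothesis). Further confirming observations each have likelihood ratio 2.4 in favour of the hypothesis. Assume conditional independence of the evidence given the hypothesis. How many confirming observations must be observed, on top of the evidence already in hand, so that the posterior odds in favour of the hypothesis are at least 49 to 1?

9

Prior odds = 0.0067/0.9933 = 67/9933.
Bayes factor of the evidence already in hand = 4.5.
Odds after that evidence = (67/9933) × 4.5 = 201/6622.
Target odds = 49.
Need 2.4ⁿ ≥ 49 ÷ (201/6622) = 324478/201.
2.4⁸ = 429981696/390625 falls short of 324478/201 but 2.4⁹ ≈2641.81 reaches it, so n = 9.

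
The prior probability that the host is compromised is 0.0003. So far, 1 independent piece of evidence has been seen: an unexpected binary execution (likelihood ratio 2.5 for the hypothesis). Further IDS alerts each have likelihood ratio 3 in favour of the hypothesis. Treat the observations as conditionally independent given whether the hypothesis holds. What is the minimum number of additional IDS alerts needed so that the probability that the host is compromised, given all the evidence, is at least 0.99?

11

Prior odds = 0.0003/0.9997 = 3/9997.
Bayes factor of the evidence already in hand = 2.5.
Odds after that evidence = (3/9997) × 2.5 = 15/19994.
Target odds = 0.99/0.01 = 99.
Need 3ⁿ ≥ 99 ÷ (15/19994) = 131960.4.
3¹⁰ = 59049 falls short of 131960.4 but 3¹¹ = 177147 reaches it, so n = 11.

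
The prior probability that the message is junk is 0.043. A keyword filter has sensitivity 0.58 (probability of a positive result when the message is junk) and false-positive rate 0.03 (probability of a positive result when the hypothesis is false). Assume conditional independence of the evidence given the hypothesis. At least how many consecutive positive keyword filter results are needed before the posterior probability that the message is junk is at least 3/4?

2

Prior odds = 0.043/0.957 = 43/957.
Likelihood ratio of a positive result = 0.58/0.03 = 58/3.
Target odds: 0.75 ÷ 0.25 = 3.
Require (58/3)ⁿ ≥ 3 ÷ (43/957) = 2871/43.
(58/3)¹ = 58/3 falls short of 2871/43 but (58/3)² = 3364/9 reaches it, so n = 2.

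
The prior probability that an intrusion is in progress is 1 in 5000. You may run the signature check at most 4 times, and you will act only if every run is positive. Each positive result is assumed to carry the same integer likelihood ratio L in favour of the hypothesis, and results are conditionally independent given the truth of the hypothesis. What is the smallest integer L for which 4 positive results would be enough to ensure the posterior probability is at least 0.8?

Prior odds = 0.0002/0.9998 = 1/4999.
Target odds = 0.8/0.2 = 4.
Need L⁴ ≥ 4 ÷ (1/4999) = 19996.
11⁴ = 14641 < 19996 ≤ 20736 = 12⁴, so L = 12.

12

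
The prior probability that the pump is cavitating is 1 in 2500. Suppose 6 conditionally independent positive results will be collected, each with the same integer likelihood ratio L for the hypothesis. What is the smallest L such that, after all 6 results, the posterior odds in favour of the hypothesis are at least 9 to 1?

6

Prior odds = 0.0004/0.9996 = 1/2499.
Target odds = 9.
Need L⁶ ≥ 9 ÷ (1/2499) = 22491.
5⁶ = 15625 < 22491 ≤ 46656 = 6⁶, so L = 6.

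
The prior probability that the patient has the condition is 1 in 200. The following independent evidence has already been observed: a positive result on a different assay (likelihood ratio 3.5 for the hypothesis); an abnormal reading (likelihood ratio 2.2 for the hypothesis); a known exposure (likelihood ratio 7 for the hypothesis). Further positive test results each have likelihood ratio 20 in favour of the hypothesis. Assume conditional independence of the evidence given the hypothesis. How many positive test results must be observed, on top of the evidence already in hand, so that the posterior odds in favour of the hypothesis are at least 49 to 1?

2

Prior odds = 0.005/0.995 = 1/199.
Combined Bayes factor of the evidence already in hand = 3.5 × 2.2 × 7 = 53.9.
Odds after that evidence = (1/199) × 53.9 = 539/1990.
Target odds = 49.
Need 20ⁿ ≥ 49 ÷ (539/1990) = 1990/11.
20¹ = 20 falls short of 1990/11 but 20² = 400 reaches it, so n = 2.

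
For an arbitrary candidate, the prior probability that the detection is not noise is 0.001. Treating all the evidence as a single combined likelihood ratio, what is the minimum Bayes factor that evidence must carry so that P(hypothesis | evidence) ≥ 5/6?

4995

Prior odds = 0.001/0.999 = 1/999.
Target odds = (5/6)/(1/6) = 5.
Required Bayes factor = 5 ÷ (1/999) = 4995.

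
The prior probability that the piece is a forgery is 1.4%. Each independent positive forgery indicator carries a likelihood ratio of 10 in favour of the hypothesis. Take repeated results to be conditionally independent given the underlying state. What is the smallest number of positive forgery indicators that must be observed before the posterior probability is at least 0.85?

3

Prior odds: 0.014 ÷ 0.986 = 7/493.
Likelihood ratio per positive forgery indicator = 10.
Target posterior odds = 0.85/0.15 = 17/3.
Require 10ⁿ ≥ 17/3 ÷ (7/493) = 8381/21.
10² = 100 falls short of 8381/21 but 10³ = 1000 reaches it, so n = 3.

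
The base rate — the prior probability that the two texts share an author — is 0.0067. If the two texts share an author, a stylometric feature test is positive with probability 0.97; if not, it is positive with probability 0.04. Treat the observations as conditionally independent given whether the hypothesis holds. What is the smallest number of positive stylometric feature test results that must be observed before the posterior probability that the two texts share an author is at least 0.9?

3

Prior odds: 0.0067 ÷ 0.9933 = 67/9933.
Likelihood ratio of a positive = 0.97/0.04 = 24.25.
Target posterior odds = 0.9/0.1 = 9.
Require 24.25ⁿ ≥ 9 ÷ (67/9933) = 89397/67.
24.25² = 588.0625 falls short of 89397/67 but 24.25³ = 912673/64 reaches it, so n = 3.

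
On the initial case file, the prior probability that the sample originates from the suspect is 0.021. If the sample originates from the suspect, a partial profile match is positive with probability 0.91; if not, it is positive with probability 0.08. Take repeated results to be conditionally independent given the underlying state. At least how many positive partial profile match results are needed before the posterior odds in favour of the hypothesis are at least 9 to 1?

3

Prior odds: 0.021 ÷ 0.979 = 21/979.
Likelihood ratio of a positive = 0.91/0.08 = 11.375.
Target odds = 9.
Need (21/979) × 11.375ⁿ ≥ 9, i.e. 11.375ⁿ ≥ 2937/7.
11.375² = 129.390625 falls short of 2937/7 but 11.375³ = 753571/512 reaches it, so n = 3.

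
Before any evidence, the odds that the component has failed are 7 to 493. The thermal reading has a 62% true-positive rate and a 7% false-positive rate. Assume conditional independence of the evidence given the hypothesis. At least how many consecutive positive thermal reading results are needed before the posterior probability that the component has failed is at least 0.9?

3

Prior odds = 7/493.
Likelihood ratio of a positive result = 0.62/0.07 = 62/7.
Target posterior odds = 0.9/0.1 = 9.
Need (7/493) × (62/7)ⁿ ≥ 9, i.e. (62/7)ⁿ ≥ 4437/7.
(62/7)² = 3844/49 falls short of 4437/7 but (62/7)³ = 238328/343 reaches it, so n = 3.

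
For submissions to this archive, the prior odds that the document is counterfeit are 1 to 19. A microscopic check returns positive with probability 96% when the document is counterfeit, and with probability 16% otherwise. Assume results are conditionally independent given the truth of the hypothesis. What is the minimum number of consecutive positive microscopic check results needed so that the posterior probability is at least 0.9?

Prior odds = 1/19.
Likelihood ratio of a positive result = 0.96/0.16 = 6.
Target posterior odds = 0.9/0.1 = 9.
Require 6ⁿ ≥ 9 ÷ (1/19) = 171.
6² = 36 falls short of 171 but 6³ = 216 reaches it, so n = 3.

3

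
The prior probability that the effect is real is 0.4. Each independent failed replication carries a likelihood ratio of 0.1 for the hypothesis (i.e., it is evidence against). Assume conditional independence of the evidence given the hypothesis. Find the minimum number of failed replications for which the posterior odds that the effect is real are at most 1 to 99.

2

Prior odds: 0.4 ÷ 0.6 = 2/3.
Likelihood ratio per failed replication = 0.1.
Target odds = 1/99.
Require 0.1ⁿ ≤ 1/99 ÷ (2/3) = 1/66.
0.1¹ = 0.1 is still above 1/66 but 0.1² = 0.01 is at or below it, so n = 2.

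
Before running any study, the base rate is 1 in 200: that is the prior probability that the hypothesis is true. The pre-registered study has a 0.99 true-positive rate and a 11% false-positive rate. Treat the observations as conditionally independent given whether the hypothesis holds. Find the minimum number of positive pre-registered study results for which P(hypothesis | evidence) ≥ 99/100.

5

Prior odds: 0.005 ÷ 0.995 = 1/199.
Likelihood ratio of a positive result = 0.99/0.11 = 9.
Target odds: 0.99 ÷ 0.01 = 99.
Need (1/199) × 9ⁿ ≥ 99, i.e. 9ⁿ ≥ 19701.
9⁴ = 6561 falls short of 19701 but 9⁵ = 59049 reaches it, so n = 5.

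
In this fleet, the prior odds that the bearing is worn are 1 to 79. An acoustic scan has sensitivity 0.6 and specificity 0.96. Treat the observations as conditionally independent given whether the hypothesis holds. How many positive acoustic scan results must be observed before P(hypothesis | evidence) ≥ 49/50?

4

Prior odds = 1/79.
False-positive rate = 1 − 0.96 = 0.04; likelihood ratio of a positive = 0.6/0.04 = 15.
Target posterior odds = 0.98/0.02 = 49.
Require 15ⁿ ≥ 49 ÷ (1/79) = 3871.
15³ = 3375 falls short of 3871 but 15⁴ = 50625 reaches it, so n = 4.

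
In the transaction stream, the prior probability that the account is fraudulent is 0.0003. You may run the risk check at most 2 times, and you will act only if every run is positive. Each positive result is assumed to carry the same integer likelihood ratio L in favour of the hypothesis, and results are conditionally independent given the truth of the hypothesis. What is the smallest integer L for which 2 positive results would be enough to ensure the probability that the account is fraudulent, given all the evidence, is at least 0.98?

Prior odds = 0.0003/0.9997 = 3/9997.
Target odds = 0.98/0.02 = 49.
Need L² ≥ 49 ÷ (3/9997) = 489853/3.
404² = 163216 < 489853/3 ≤ 164025 = 405², so L = 405.

405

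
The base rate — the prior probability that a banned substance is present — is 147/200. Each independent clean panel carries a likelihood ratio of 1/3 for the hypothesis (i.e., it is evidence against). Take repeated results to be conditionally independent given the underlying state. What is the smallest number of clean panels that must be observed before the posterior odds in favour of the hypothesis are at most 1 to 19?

Prior odds = 0.735/0.265 = 147/53.
Likelihood ratio per clean panel = 1/3.
Target odds = 1/19.
Require (1/3)ⁿ ≤ 1/19 ÷ (147/53) = 53/2793.
(1/3)³ = 1/27 is still above 53/2793 but (1/3)⁴ = 1/81 is at or below it, so n = 4.

4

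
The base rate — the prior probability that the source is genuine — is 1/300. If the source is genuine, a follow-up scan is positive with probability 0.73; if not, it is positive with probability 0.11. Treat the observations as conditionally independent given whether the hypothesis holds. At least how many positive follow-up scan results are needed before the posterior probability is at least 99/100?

6

Prior odds: (1/300) ÷ (299/300) = 1/299.
Likelihood ratio of a positive = 0.73/0.11 = 73/11.
Target posterior odds = 0.99/0.01 = 99.
Need (1/299) × (73/11)ⁿ ≥ 99, i.e. (73/11)ⁿ ≥ 29601.
(73/11)⁵ ≈12872.1 falls short of 29601 but (73/11)⁶ ≈85424.2 reaches it, so n = 6.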